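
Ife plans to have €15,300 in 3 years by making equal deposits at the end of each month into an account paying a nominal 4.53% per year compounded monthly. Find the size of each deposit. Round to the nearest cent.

€397.58

Periodic rate i = 0.0453/12 = 0.003775; n = 3 × 12 = 36 periods.
PMT = 15300 / ( [(1+0.003775)^36 − 1] / 0.003775 ) = 15300 / 38.483246 = 397.5756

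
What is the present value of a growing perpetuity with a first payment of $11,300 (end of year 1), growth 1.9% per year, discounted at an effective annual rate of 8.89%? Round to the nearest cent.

PV = D₁/(r − g) = 11300/(0.0889 − 0.019) = 161,659.5136

$161,659.51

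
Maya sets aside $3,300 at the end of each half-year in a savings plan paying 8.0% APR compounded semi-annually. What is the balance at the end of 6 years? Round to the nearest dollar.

With 2 periods per year: i = 0.04, n = 12.
Accumulation factor s(12|0.04) = 15.025805; FV = 3300 × 15.025805 = 49,585.1580

$49,585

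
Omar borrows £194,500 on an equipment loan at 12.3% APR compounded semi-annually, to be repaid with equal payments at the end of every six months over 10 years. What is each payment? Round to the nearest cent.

£17,164.47

Periodic rate i = 0.123/2 = 0.0615; n = 10 × 2 = 20 periods.
Annuity-PV factor = 11.331547; PMT = 194500 / 11.331547 = 17,164.4696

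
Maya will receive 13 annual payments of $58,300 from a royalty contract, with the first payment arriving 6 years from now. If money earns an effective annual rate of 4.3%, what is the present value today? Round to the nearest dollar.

Value one period before first payment (t=5): 58300 × [1 − (1+0.043)^(−13)] / 0.043 = 58300 × 9.802306 = 571,474.4487
Discount back 5 years: 571,474.4487 × (1+0.043)^(−5) = 571,474.4487 × 0.810174 = 462,993.9065

$462,994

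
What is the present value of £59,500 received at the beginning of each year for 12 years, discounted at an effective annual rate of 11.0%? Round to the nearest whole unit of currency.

£428,788

Annuity factor a(12|0.11) × (1+i) = 7.206515; PV = 59500 × 7.206515 = 428,787.6619
Payments are at the start of each period, so multiply by (1+i).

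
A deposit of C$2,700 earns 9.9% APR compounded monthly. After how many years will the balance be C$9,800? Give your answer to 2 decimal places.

13.08 years

Periodic rate i = 0.099/12 = 0.00825.
(1+i)^n = 9800/2700 = 3.62963, so n = ln 3.62963 / ln 1.00825 = 156.9019 months
= 156.9019/12 years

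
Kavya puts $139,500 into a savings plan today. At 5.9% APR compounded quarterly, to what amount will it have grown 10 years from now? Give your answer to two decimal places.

With 4 periods per year: i = 0.01475, n = 40.
FV = PV·(1+i)^n = 139,500 × 1.796232 = 250,574.3470

$250,574.35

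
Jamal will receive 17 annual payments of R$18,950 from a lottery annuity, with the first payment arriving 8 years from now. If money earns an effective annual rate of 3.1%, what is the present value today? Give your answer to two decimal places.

PV at t=7 (ordinary 17-year annuity): 18950 × a(17|0.031) = 18950 × 13.060727 = 247,500.7801
PV₀ = 247,500.7801 / (1+0.031)^7 = 247,500.7801 / 1.238257 = 199,878.4234

R$199,878.42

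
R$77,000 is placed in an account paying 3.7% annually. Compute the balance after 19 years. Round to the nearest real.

77,000 × (1+0.037)^19 = 77,000 × 1.994327 = 153,563.1799

R$153,563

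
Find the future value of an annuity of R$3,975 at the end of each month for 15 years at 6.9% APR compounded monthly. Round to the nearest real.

R$1,249,031

With 12 periods per year: i = 0.00575, n = 180.
FV = 3975 × [(1+0.00575)^180 − 1] / 0.00575 = 3975 × 314.221542 = 1,249,030.6276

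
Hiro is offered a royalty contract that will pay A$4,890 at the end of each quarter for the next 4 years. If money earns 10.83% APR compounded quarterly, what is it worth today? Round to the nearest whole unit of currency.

Periodic rate i = 0.1083/4 = 0.027075; n = 4 × 4 = 16 periods.
Annuity factor a(16|0.027075) = 12.846649; PV = 4890 × 12.846649 = 62,820.1124

A$62,820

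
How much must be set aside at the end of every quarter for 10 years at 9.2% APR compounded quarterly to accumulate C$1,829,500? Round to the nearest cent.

C$28,368.59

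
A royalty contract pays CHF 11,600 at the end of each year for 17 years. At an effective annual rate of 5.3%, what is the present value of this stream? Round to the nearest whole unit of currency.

CHF 127,898

PV = 11600 × [1 − (1+0.053)^(−17)] / 0.053 = 11600 × 11.025654 = 127,897.5863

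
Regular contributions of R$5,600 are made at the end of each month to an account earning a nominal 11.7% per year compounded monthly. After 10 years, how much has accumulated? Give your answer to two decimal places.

With 12 periods per year: i = 0.00975, n = 120.
Accumulation factor s(120|0.00975) = 226.029274; FV = 5600 × 226.029274 = 1,265,763.9353

R$1,265,763.94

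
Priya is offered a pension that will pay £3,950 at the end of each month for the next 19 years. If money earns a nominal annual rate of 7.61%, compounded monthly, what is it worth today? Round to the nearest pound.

£475,488

Periodic rate i = 0.0761/12 = 0.00634167; n = 19 × 12 = 228 periods.
PV = 3950 × [1 − (1+0.00634167)^(−228)] / 0.00634167 = 3950 × 120.376593 = 475,487.5442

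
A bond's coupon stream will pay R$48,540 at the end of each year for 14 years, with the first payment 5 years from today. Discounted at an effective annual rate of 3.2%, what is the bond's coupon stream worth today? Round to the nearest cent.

R$476,877.25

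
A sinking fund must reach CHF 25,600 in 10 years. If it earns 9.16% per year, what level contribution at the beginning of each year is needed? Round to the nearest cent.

FV-annuity factor × (1+i) = 16.711781; PMT = 25600 / 16.711781 = 1,531.8535

CHF 1,531.85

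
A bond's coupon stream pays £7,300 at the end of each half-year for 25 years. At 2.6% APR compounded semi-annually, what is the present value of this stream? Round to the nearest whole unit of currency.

£267,159

With 2 periods per year: i = 0.013, n = 50.
Annuity factor a(50|0.013) = 36.597148; PV = 7300 × 36.597148 = 267,159.1808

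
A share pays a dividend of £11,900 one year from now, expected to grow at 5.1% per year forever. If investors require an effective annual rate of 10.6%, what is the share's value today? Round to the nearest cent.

PV = PMT / (i − g) = 11900 / (0.106 − 0.051) = 11900 / 0.055000 = 216,363.6364

£216,363.64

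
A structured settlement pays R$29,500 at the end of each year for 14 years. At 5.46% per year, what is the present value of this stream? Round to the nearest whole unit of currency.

Annuity factor a(14|0.0546) = 9.613829; PV = 29500 × 9.613829 = 283,607.9546

R$283,608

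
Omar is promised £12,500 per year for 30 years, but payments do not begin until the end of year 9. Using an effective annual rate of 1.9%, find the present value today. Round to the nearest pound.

£244,166

PV at t=8 (ordinary 30-year annuity): 12500 × a(30|0.019) = 12500 × 22.707494 = 283,843.6751
Discount back 8 years: 283,843.6751 × (1+0.019)^(−8) = 283,843.6751 × 0.860214 = 244,166.3152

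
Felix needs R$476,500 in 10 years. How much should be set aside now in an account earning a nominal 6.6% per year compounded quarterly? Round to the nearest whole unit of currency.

R$247,610

Periodic rate i = 0.066/4 = 0.0165; n = 10 × 4 = 40 periods.
PV = 476,500 / (1 + 0.0165)^40 = 476,500 / 1.924400 = 247,609.6613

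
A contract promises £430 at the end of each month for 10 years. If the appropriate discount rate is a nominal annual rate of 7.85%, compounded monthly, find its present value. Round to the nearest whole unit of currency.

£35,674

Periodic rate i = 0.0785/12 = 0.00654167; n = 10 × 12 = 120 periods.
PV = 430 × [1 − (1+0.00654167)^(−120)] / 0.00654167 = 430 × 82.962459 = 35,673.8575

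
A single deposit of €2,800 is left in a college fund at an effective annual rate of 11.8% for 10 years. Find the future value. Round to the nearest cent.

€8,542.32

FV = 2,800 × (1 + 0.118)^10 = 8,542.3245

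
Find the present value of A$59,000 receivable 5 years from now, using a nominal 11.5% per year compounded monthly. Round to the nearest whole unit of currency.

A$33,291

With 12 periods per year: i = 0.00958333, n = 60.
PV = FV·(1+i)^(−n) = 59,000 × 0.564248 = 33,290.6033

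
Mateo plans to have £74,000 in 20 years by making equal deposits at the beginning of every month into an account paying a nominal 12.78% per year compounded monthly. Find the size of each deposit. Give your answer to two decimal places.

£66.59

i = 0.1278/12 = 0.01065 per month; n = 20·12 = 240.
PMT = 74000 / ( [(1+0.01065)^240 − 1] / 0.01065 × (1+i) ) = 74000 / 1111.356414 = 66.5853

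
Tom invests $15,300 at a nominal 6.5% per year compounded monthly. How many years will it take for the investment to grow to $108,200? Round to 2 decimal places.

30.18 years

Periodic rate i = 0.065/12 = 0.00541667.
n = ln(108200/15300) / ln(1+0.00541667) = ln(7.07190) / 0.005402 = 362.1086 months
= 362.1086/12 years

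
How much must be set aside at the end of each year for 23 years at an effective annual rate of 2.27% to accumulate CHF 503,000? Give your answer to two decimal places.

CHF 16,896.87

FV-annuity factor = 29.768834; PMT = 503000 / 29.768834 = 16,896.8658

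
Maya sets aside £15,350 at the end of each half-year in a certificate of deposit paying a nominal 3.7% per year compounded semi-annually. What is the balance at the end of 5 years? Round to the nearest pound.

£166,930

i = 0.037/2 = 0.0185 per half-year; n = 5·2 = 10.
FV = 15350 × [(1+0.0185)^10 − 1] / 0.0185 = 15350 × 10.874930 = 166,930.1697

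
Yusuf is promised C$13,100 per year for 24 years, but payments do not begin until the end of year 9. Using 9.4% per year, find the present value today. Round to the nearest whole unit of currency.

C$60,058

PV at t=8 (ordinary 24-year annuity): 13100 × a(24|0.094) = 13100 × 9.406735 = 123,228.2348
PV₀ = 123,228.2348 / (1+0.094)^8 = 123,228.2348 / 2.051817 = 60,058.1087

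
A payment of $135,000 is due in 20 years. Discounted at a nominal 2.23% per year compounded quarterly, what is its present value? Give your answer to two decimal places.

$86,531.92

Periodic rate i = 0.0223/4 = 0.005575; n = 20 × 4 = 80 periods.
PV = 135,000 / (1 + 0.005575)^80 = 135,000 / 1.560118 = 86,531.9234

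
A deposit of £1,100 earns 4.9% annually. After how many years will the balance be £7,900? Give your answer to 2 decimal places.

41.21 years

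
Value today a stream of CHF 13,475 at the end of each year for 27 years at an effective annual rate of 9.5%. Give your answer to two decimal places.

Annuity factor a(27|0.095) = 9.618296; PV = 13475 × 9.618296 = 129,606.5425

CHF 129,606.54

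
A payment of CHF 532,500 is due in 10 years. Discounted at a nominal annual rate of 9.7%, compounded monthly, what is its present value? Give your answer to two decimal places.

CHF 202,650.40

Periodic rate i = 0.097/12 = 0.00808333; n = 10 × 12 = 120 periods.
Discount factor = (1+0.00808333)^(−120) = 0.380564; PV = 532,500 × 0.380564 = 202,650.3975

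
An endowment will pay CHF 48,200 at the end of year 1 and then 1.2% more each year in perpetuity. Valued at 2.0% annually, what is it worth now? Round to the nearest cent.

PV = D₁/(r − g) = 48200/(0.02 − 0.012) = 6,025,000.0000

CHF 6,025,000.00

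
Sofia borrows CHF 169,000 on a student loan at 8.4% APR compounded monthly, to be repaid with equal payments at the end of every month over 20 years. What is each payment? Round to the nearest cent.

CHF 1,455.94

With 12 periods per year: i = 0.007, n = 240.
Annuity-PV factor = 116.076005; PMT = 169000 / 116.076005 = 1,455.9426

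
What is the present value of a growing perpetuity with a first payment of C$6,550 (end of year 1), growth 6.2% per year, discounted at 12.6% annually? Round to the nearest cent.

PV = D₁/(r − g) = 6550/(0.126 − 0.062) = 102,343.7500

C$102,343.75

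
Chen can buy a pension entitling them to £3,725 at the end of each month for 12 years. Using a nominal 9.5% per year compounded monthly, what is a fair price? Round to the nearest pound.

With 12 periods per year: i = 0.00791667, n = 144.
Annuity factor a(144|0.00791667) = 85.735849; PV = 3725 × 85.735849 = 319,366.0384

£319,366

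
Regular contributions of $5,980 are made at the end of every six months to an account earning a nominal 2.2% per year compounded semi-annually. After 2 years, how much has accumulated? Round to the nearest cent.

Periodic rate i = 0.022/2 = 0.011; n = 2 × 2 = 4 periods.
Accumulation factor s(4|0.011) = 4.066485; FV = 5980 × 4.066485 = 24,317.5823

$24,317.58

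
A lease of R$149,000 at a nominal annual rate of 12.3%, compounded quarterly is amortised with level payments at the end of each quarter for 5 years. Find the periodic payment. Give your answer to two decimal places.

i = 0.123/4 = 0.03075 per quarter; n = 5·4 = 20.
Annuity-PV factor = 14.774835; PMT = 149000 / 14.774835 = 10,084.7153

R$10,084.72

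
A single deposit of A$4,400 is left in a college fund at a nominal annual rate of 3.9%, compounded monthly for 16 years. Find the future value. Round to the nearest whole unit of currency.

A$8,204

i = 0.039/12 = 0.00325 per month; n = 16·12 = 192.
FV = 4,400 × (1 + 0.00325)^192 = 8,203.7612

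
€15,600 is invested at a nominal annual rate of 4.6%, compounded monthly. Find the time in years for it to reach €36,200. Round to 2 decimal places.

18.33 years

Periodic rate i = 0.046/12 = 0.00383333.
(1+i)^n = 36200/15600 = 2.32051, so n = ln 2.32051 / ln 1.00383 = 220.0175 months
= 220.0175/12 years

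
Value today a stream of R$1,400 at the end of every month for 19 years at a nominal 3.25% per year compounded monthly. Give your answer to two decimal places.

Periodic rate i = 0.0325/12 = 0.00270833; n = 19 × 12 = 228 periods.
Annuity factor a(228|0.00270833) = 169.941670; PV = 1400 × 169.941670 = 237,918.3380

R$237,918.34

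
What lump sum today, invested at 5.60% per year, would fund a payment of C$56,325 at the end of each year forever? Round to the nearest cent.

PV = C/r = 56325/0.056 = 1,005,803.5714

C$1,005,803.57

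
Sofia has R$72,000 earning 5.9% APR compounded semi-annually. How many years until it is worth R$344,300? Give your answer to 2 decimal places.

Periodic rate i = 0.059/2 = 0.0295.
(1+i)^n = 344300/72000 = 4.78194, so n = ln 4.78194 / ln 1.0295 = 53.8243 half-years
= 53.8243/2 years

26.91 years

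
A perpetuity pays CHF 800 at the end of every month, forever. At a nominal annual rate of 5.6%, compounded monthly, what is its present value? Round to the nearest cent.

CHF 171,428.57

Periodic rate i = 0.056/12 = 0.00466667.
PV = PMT / i = 800 / 0.00466667 = 171,428.5714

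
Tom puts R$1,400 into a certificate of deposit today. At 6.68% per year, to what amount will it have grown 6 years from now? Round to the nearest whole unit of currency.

R$2,064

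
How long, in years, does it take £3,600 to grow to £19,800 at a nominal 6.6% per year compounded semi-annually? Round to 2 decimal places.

Periodic rate i = 0.066/2 = 0.033.
(1+i)^n = 19800/3600 = 5.50000, so n = ln 5.50000 / ln 1.033 = 52.5068 half-years
= 52.5068/2 years

26.25 years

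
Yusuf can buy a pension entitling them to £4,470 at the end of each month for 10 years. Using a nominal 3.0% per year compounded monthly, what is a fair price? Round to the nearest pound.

Periodic rate i = 0.03/12 = 0.0025; n = 10 × 12 = 120 periods.
PV = 4470 × [1 − (1+0.0025)^(−120)] / 0.0025 = 4470 × 103.561753 = 462,921.0363

£462,921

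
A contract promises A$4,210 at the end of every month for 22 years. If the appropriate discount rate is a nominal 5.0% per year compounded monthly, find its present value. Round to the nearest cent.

A$673,297.55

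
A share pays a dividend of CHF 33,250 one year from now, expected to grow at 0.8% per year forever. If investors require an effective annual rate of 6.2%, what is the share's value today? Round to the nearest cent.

PV = PMT / (i − g) = 33250 / (0.062 − 0.008) = 33250 / 0.054000 = 615,740.7407

CHF 615,740.74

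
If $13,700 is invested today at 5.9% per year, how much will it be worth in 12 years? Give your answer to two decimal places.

$27,256.63

13,700 × (1+0.059)^12 = 13,700 × 1.989535 = 27,256.6256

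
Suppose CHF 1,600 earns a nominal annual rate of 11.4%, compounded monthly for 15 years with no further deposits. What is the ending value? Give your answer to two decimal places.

With 12 periods per year: i = 0.0095, n = 180.
FV = PV·(1+i)^n = 1,600 × 5.484515 = 8,775.2232

CHF 8,775.22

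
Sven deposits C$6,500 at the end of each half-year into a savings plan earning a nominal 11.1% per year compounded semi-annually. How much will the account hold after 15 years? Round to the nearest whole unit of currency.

i = 0.111/2 = 0.0555 per half-year; n = 15·2 = 30.
FV = PMT · [(1+i)^n − 1] / i = 6500 · 73.068510 = 474,945.3122

C$474,945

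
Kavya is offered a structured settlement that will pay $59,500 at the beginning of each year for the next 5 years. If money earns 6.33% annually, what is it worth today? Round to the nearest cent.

PV = 59500 × [1 − (1+0.0633)^(−5)] / 0.0633 × (1+i) = 59500 × 4.439081 = 264,125.3407
(Beginning-of-period payments → annuity-due factor ×(1+i).)

$264,125.34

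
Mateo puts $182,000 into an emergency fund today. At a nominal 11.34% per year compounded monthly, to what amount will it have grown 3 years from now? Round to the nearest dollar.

$255,343

i = 0.1134/12 = 0.00945 per month; n = 3·12 = 36.
182,000 × (1+0.00945)^36 = 182,000 × 1.402986 = 255,343.3979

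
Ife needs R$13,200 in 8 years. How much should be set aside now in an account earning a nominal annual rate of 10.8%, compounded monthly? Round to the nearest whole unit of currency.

R$5,585

With 12 periods per year: i = 0.009, n = 96.
PV = 13,200 / (1 + 0.009)^96 = 13,200 / 2.363480 = 5,584.9845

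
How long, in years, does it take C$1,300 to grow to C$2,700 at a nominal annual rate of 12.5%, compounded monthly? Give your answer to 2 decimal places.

Periodic rate i = 0.125/12 = 0.0104167.
n = ln(2700/1300) / ln(1+0.0104167) = ln(2.07692) / 0.010363 = 70.5300 months
= 70.5300/12 years

5.88 years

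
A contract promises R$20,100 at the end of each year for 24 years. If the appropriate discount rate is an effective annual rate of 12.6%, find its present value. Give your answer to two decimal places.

R$150,278.87

Annuity factor a(24|0.126) = 7.476561; PV = 20100 × 7.476561 = 150,278.8686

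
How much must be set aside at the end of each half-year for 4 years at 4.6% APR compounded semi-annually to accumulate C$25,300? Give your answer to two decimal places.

C$2,916.60

Periodic rate i = 0.046/2 = 0.023; n = 4 × 2 = 8 periods.
PMT = 25300 / ( [(1+0.023)^8 − 1] / 0.023 ) = 25300 / 8.674492 = 2,916.5975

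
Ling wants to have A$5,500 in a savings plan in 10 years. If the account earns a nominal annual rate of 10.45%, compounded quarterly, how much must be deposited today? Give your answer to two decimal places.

A$1,960.43

i = 0.1045/4 = 0.026125 per quarter; n = 10·4 = 40.
Discount factor = (1+0.026125)^(−40) = 0.356442; PV = 5,500 × 0.356442 = 1,960.4327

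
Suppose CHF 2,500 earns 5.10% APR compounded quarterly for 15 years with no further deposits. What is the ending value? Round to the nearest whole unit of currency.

With 4 periods per year: i = 0.01275, n = 60.
FV = 2,500 × (1 + 0.01275)^60 = 5,346.5683

CHF 5,347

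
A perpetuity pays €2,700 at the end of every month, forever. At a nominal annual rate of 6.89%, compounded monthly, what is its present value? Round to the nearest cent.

€470,246.73

Periodic rate i = 0.0689/12 = 0.00574167.
PV = PMT / i = 2700 / 0.00574167 = 470,246.7344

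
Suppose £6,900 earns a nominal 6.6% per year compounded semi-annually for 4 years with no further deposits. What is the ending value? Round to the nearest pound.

£8,946

With 2 periods per year: i = 0.033, n = 8.
FV = 6,900 × (1 + 0.033)^8 = 8,946.4690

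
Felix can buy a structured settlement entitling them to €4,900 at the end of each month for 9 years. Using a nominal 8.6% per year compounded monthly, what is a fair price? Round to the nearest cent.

€367,541.41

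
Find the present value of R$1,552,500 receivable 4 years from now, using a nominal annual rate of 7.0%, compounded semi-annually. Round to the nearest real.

R$1,178,986

Periodic rate i = 0.07/2 = 0.035; n = 4 × 2 = 8 periods.
PV = 1,552,500 / (1 + 0.035)^8 = 1,552,500 / 1.316809 = 1,178,986.4410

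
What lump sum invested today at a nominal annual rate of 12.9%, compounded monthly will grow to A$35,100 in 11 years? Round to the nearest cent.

A$8,557.21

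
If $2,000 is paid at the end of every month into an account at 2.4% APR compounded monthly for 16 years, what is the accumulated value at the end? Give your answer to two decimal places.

i = 0.024/12 = 0.002 per month; n = 16·12 = 192.
Accumulation factor s(192|0.002) = 233.791266; FV = 2000 × 233.791266 = 467,582.5323

$467,582.53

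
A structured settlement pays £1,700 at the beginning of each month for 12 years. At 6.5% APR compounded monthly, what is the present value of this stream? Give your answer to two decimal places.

£170,593.11

i = 0.065/12 = 0.00541667 per month; n = 12·12 = 144.
Annuity factor a(144|0.00541667) × (1+i) = 100.348888; PV = 1700 × 100.348888 = 170,593.1090
(Beginning-of-period payments → annuity-due factor ×(1+i).)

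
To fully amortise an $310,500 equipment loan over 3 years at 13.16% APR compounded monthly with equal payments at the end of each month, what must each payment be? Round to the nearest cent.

i = 0.1316/12 = 0.0109667 per month; n = 3·12 = 36.
PMT = 310500 / ( [1 − (1+0.0109667)^(−36)] / 0.0109667 ) = 310500 / 29.611144 = 10,485.9171

$10,485.92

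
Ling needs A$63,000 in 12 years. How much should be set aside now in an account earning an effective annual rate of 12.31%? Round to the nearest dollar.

A$15,643

PV = 63,000 / (1 + 0.1231)^12 = 63,000 / 4.027366 = 15,642.9776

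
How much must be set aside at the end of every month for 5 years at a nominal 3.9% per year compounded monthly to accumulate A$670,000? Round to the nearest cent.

With 12 periods per year: i = 0.00325, n = 60.
FV-annuity factor = 66.131316; PMT = 670000 / 66.131316 = 10,131.3574

A$10,131.36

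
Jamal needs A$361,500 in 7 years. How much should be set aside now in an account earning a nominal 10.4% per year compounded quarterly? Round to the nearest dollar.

A$176,190

Periodic rate i = 0.104/4 = 0.026; n = 7 × 4 = 28 periods.
PV = 361,500 / (1 + 0.026)^28 = 361,500 / 2.051758 = 176,190.3831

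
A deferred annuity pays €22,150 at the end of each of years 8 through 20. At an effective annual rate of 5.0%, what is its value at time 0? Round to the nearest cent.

€147,869.79

PV at t=7 (ordinary 13-year annuity): 22150 × a(13|0.05) = 22150 × 9.393573 = 208,067.6417
Discount back 7 years: 208,067.6417 × (1+0.05)^(−7) = 208,067.6417 × 0.710681 = 147,869.7883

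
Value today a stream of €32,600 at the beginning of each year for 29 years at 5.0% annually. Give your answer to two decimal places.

PV = PMT · [1 − (1+i)^(−n)] / i × (1+i) = 32600 · 15.898127 = 518,278.9486
(annuity-due: payments at period start, so ×(1+i).)

€518,278.95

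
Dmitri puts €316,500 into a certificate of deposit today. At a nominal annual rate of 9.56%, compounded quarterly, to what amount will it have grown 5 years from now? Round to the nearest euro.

€507,603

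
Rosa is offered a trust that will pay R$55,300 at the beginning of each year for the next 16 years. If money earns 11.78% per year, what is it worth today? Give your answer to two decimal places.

R$436,407.69

PV = PMT · [1 − (1+i)^(−n)] / i × (1+i) = 55300 · 7.891640 = 436,407.6881
(Beginning-of-period payments → annuity-due factor ×(1+i).)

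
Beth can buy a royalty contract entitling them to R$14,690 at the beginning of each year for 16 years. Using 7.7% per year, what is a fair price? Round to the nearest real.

Annuity factor a(16|0.077) × (1+i) = 9.718528; PV = 14690 × 9.718528 = 142,765.1811
Payments are at the start of each period, so multiply by (1+i).

R$142,765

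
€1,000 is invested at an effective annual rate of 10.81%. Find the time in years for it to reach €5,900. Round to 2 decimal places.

17.29 years

(1+i)^n = 5900/1000 = 5.90000, so n = ln 5.90000 / ln 1.1081 = 17.2918 years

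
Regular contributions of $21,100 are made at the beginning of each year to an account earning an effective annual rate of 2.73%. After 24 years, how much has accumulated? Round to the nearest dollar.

$721,493

Accumulation factor s(24|0.0273) × (1+i) = 34.193958; FV = 21100 × 34.193958 = 721,492.5146
Payments are at the start of each period, so multiply by (1+i).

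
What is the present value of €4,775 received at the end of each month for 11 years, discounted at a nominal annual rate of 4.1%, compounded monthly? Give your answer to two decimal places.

€506,642.84

Periodic rate i = 0.041/12 = 0.00341667; n = 11 × 12 = 132 periods.
Annuity factor a(132|0.00341667) = 106.103213; PV = 4775 × 106.103213 = 506,642.8401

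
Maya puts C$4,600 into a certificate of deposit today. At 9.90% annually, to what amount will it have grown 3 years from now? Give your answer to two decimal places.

FV = PV·(1+i)^n = 4,600 × 1.327373 = 6,105.9172

C$6,105.92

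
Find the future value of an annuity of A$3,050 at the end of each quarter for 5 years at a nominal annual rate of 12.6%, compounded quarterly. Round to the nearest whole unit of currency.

With 4 periods per year: i = 0.0315, n = 20.
Accumulation factor s(20|0.0315) = 27.284146; FV = 3050 × 27.284146 = 83,216.6459

A$83,217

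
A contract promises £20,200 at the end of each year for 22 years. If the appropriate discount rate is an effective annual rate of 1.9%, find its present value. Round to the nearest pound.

£360,465

PV = 20200 × [1 − (1+0.019)^(−22)] / 0.019 = 20200 × 17.844789 = 360,464.7441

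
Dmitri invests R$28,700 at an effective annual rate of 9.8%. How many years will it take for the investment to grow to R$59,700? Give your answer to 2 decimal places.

7.83 years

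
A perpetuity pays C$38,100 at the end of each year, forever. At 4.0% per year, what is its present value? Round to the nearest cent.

PV = C/r = 38100/0.04 = 952,500.0000

C$952,500.00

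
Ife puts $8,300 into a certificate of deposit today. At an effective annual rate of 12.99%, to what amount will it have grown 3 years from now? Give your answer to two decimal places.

FV = PV·(1+i)^n = 8,300 × 1.442514 = 11,972.8659

$11,972.87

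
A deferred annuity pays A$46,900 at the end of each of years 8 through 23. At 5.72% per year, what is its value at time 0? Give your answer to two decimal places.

Value one period before first payment (t=7): 46900 × [1 − (1+0.0572)^(−16)] / 0.0572 = 46900 × 10.303095 = 483,215.1639
Discount back 7 years: 483,215.1639 × (1+0.0572)^(−7) = 483,215.1639 × 0.677485 = 327,371.2023

A$327,371.20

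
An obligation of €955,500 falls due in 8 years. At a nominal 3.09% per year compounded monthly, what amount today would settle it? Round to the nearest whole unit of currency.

€746,468

Periodic rate i = 0.0309/12 = 0.002575; n = 8 × 12 = 96 periods.
Discount factor = (1+0.002575)^(−96) = 0.781233; PV = 955,500 × 0.781233 = 746,467.8052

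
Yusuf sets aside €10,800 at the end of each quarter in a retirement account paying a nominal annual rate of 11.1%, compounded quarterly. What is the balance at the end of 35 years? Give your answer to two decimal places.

i = 0.111/4 = 0.02775 per quarter; n = 35·4 = 140.
FV = PMT · [(1+i)^n − 1] / i = 10800 · 1627.319071 = 17,575,045.9635

€17,575,045.96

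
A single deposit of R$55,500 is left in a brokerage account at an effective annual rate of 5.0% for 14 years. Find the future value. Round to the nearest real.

R$109,886

FV = PV·(1+i)^n = 55,500 × 1.979932 = 109,886.2038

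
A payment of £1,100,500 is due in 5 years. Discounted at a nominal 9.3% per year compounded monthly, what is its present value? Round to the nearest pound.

i = 0.093/12 = 0.00775 per month; n = 5·12 = 60.
Discount factor = (1+0.00775)^(−60) = 0.629262; PV = 1,100,500 × 0.629262 = 692,502.9653

£692,503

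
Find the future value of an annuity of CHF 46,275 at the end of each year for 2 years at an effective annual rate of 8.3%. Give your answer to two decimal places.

CHF 96,390.82

Accumulation factor s(2|0.083) = 2.083000; FV = 46275 × 2.083000 = 96,390.8250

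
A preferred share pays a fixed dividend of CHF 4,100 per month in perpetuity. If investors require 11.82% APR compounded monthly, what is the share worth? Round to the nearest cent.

Periodic rate i = 0.1182/12 = 0.00985.
PV = C/r = 4100/0.00985 = 416,243.6548

CHF 416,243.65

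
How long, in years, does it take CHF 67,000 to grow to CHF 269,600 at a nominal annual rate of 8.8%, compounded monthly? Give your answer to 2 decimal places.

15.88 years

Periodic rate i = 0.088/12 = 0.00733333.
(1+i)^n = 269600/67000 = 4.02388, so n = ln 4.02388 / ln 1.00733 = 190.5471 months
= 190.5471/12 years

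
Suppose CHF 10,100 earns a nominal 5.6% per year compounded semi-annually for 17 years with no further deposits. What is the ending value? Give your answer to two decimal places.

With 2 periods per year: i = 0.028, n = 34.
FV = 10,100 × (1 + 0.028)^34 = 25,827.7915

CHF 25,827.79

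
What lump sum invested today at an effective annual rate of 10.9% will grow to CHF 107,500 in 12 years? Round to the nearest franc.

CHF 31,062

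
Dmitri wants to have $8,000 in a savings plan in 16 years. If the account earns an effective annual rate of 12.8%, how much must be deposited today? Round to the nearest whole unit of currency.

$1,165

PV = FV·(1+i)^(−n) = 8,000 × 0.145564 = 1,164.5131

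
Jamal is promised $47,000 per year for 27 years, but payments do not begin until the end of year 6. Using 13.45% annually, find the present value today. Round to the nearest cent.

$179,770.82

PV at t=5 (ordinary 27-year annuity): 47000 × a(27|0.1345) = 47000 × 7.188592 = 337,863.8321
Discount back 5 years: 337,863.8321 × (1+0.1345)^(−5) = 337,863.8321 × 0.532081 = 179,770.8212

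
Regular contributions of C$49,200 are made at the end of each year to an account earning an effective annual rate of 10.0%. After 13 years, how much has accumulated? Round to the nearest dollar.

C$1,206,517

FV = PMT · [(1+i)^n − 1] / i = 49200 · 24.522712 = 1,206,517.4375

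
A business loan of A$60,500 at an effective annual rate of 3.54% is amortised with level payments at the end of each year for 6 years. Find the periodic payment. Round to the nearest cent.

Annuity-PV factor = 5.321559; PMT = 60500 / 5.321559 = 11,368.8491

A$11,368.85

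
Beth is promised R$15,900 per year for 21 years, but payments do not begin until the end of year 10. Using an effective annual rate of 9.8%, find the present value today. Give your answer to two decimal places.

R$60,124.16

PV at t=9 (ordinary 21-year annuity): 15900 × a(21|0.098) = 15900 × 8.771482 = 139,466.5666
PV₀ = 139,466.5666 / (1+0.098)^9 = 139,466.5666 / 2.319643 = 60,124.1637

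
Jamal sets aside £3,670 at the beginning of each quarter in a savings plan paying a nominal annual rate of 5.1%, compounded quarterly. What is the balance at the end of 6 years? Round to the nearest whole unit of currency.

£103,592

Periodic rate i = 0.051/4 = 0.01275; n = 6 × 4 = 24 periods.
FV = PMT · [(1+i)^n − 1] / i × (1+i) = 3670 · 28.226579 = 103,591.5445
(annuity-due: payments at period start, so ×(1+i).)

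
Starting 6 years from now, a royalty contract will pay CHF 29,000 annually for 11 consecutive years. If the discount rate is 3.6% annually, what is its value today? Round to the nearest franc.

PV at t=5 (ordinary 11-year annuity): 29000 × a(11|0.036) = 29000 × 8.952552 = 259,624.0128
PV₀ = 259,624.0128 / (1+0.036)^5 = 259,624.0128 / 1.193435 = 217,543.4848

CHF 217,543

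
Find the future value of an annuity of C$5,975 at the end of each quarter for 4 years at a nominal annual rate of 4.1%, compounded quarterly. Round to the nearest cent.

C$103,312.79

Periodic rate i = 0.041/4 = 0.01025; n = 4 × 4 = 16 periods.
FV = PMT · [(1+i)^n − 1] / i = 5975 · 17.290844 = 103,312.7933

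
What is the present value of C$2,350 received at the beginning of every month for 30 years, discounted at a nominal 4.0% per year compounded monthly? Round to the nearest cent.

C$493,874.69

i = 0.04/12 = 0.00333333 per month; n = 30·12 = 360.
PV = 2350 × [1 − (1+0.00333333)^(−360)] / 0.00333333 × (1+i) = 2350 × 210.159445 = 493,874.6948
Payments are at the start of each period, so multiply by (1+i).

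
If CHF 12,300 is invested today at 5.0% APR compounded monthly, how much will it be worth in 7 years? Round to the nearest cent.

With 12 periods per year: i = 0.00416667, n = 84.
FV = 12,300 × (1 + 0.00416667)^84 = 17,441.8434

CHF 17,441.84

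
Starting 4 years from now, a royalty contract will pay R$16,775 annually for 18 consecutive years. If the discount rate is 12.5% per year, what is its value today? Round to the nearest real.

PV at t=3 (ordinary 18-year annuity): 16775 × a(18|0.125) = 16775 × 7.039838 = 118,093.2799
Discount back 3 years: 118,093.2799 × (1+0.125)^(−3) = 118,093.2799 × 0.702332 = 82,940.6849

R$82,941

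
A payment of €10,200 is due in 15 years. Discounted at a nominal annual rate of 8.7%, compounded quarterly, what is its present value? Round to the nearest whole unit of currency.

With 4 periods per year: i = 0.02175, n = 60.
PV = FV·(1+i)^(−n) = 10,200 × 0.274993 = 2,804.9259

€2,805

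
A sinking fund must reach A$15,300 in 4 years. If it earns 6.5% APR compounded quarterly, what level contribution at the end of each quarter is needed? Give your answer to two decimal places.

Periodic rate i = 0.065/4 = 0.01625; n = 4 × 4 = 16 periods.
PMT = 15300 / ( [(1+0.01625)^16 − 1] / 0.01625 ) = 15300 / 18.105999 = 845.0238

A$845.02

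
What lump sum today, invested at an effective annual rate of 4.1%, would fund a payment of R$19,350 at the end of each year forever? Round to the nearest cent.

PV = PMT / i = 19350 / 0.041 = 471,951.2195

R$471,951.22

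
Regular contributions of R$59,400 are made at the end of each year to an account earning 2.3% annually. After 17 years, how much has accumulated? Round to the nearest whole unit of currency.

R$1,218,798

FV = 59400 × [(1+0.023)^17 − 1] / 0.023 = 59400 × 20.518492 = 1,218,798.4091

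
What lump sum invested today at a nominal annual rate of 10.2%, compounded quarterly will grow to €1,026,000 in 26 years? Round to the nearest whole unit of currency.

€74,789

With 4 periods per year: i = 0.0255, n = 104.
Discount factor = (1+0.0255)^(−104) = 0.072894; PV = 1,026,000 × 0.072894 = 74,789.0870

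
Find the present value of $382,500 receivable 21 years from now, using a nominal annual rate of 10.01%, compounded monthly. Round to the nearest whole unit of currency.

$47,151

With 12 periods per year: i = 0.00834167, n = 252.
PV = 382,500 / (1 + 0.00834167)^252 = 382,500 / 8.112296 = 47,150.6459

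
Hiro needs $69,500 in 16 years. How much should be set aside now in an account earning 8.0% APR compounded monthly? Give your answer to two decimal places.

$19,405.85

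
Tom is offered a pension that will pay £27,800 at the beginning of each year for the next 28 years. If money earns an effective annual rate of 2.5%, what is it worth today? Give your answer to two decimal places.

£568,899.50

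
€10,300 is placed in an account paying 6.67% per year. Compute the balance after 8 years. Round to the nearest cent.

€17,265.36

FV = 10,300 × (1 + 0.0667)^8 = 17,265.3579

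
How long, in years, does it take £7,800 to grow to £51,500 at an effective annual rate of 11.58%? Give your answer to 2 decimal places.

17.23 years

(1+i)^n = 51500/7800 = 6.60256, so n = ln 6.60256 / ln 1.1158 = 17.2258 years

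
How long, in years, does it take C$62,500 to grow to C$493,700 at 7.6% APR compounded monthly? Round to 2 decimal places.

27.28 years

Periodic rate i = 0.076/12 = 0.00633333.
(1+i)^n = 493700/62500 = 7.89920, so n = ln 7.89920 / ln 1.00633 = 327.3631 months
= 327.3631/12 years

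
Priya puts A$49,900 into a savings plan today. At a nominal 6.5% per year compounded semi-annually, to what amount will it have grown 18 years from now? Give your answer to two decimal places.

A$157,812.98

Periodic rate i = 0.065/2 = 0.0325; n = 18 × 2 = 36 periods.
FV = 49,900 × (1 + 0.0325)^36 = 157,812.9788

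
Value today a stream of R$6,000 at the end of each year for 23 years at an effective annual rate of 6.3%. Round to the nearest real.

R$71,874

PV = 6000 × [1 − (1+0.063)^(−23)] / 0.063 = 6000 × 11.979030 = 71,874.1803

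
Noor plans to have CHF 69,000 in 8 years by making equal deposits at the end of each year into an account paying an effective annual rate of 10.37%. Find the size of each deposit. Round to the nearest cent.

PMT = 69000 / ( [(1+0.1037)^8 − 1] / 0.1037 ) = 69000 / 11.590689 = 5,953.0540

CHF 5,953.05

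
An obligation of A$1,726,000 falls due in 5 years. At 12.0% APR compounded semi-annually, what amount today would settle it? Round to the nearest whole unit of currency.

A$963,789

Periodic rate i = 0.12/2 = 0.06; n = 5 × 2 = 10 periods.
PV = FV·(1+i)^(−n) = 1,726,000 × 0.558395 = 963,789.3850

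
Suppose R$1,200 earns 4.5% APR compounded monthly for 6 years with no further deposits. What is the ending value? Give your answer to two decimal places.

R$1,571.16

With 12 periods per year: i = 0.00375, n = 72.
1,200 × (1+0.00375)^72 = 1,200 × 1.309303 = 1,571.1637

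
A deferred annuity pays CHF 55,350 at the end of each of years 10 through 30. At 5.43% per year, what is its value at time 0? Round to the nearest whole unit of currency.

CHF 424,707

Value one period before first payment (t=9): 55350 × [1 − (1+0.0543)^(−21)] / 0.0543 = 55350 × 12.349516 = 683,545.7020
PV₀ = 683,545.7020 / (1+0.0543)^9 = 683,545.7020 / 1.609451 = 424,707.2730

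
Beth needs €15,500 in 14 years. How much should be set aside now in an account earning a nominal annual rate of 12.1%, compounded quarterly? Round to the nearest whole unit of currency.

€2,921

Periodic rate i = 0.121/4 = 0.03025; n = 14 × 4 = 56 periods.
Discount factor = (1+0.03025)^(−56) = 0.188457; PV = 15,500 × 0.188457 = 2,921.0891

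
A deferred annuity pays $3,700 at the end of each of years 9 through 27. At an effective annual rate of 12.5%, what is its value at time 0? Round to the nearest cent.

$10,305.67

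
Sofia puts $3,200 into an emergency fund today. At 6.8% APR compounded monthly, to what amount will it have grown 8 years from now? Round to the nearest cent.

With 12 periods per year: i = 0.00566667, n = 96.
FV = 3,200 × (1 + 0.00566667)^96 = 5,504.7716

$5,504.77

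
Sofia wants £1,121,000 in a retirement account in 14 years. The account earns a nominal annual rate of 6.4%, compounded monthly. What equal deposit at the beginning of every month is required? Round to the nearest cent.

i = 0.064/12 = 0.00533333 per month; n = 14·12 = 168.
FV-annuity factor × (1+i) = 272.186208; PMT = 1.121e+06 / 272.186208 = 4,118.5040

£4,118.50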